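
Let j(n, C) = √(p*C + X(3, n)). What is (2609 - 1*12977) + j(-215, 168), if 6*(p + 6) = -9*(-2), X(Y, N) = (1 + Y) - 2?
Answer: -10368 + I*√502 ≈ -10368.0 + 22.405*I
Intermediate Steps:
X(Y, N) = -1 + Y
p = -3 (p = -6 + (-9*(-2))/6 = -6 + (⅙)*18 = -6 + 3 = -3)
j(n, C) = √(2 - 3*C) (j(n, C) = √(-3*C + (-1 + 3)) = √(-3*C + 2) = √(2 - 3*C))
(2609 - 1*12977) + j(-215, 168) = (2609 - 1*12977) + √(2 - 3*168) = (2609 - 12977) + √(2 - 504) = -10368 + √(-502) = -10368 + I*√502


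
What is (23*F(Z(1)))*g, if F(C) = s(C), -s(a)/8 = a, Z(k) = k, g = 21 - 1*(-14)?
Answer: -6440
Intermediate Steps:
g = 35 (g = 21 + 14 = 35)
s(a) = -8*a
F(C) = -8*C
(23*F(Z(1)))*g = (23*(-8*1))*35 = (23*(-8))*35 = -184*35 = -6440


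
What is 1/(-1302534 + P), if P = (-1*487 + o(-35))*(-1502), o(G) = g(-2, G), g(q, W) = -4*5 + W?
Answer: -1/488450 ≈ -2.0473e-6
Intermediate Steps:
g(q, W) = -20 + W
o(G) = -20 + G
P = 814084 (P = (-1*487 + (-20 - 35))*(-1502) = (-487 - 55)*(-1502) = -542*(-1502) = 814084)
1/(-1302534 + P) = 1/(-1302534 + 814084) = 1/(-488450) = -1/488450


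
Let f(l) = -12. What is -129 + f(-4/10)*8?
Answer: -225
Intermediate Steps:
-129 + f(-4/10)*8 = -129 - 12*8 = -129 - 96 = -225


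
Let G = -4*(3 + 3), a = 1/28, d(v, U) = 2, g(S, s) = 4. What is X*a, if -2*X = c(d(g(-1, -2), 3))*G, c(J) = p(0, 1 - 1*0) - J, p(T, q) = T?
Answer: -6/7 ≈ -0.85714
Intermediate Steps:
a = 1/28 ≈ 0.035714
G = -24 (G = -4*6 = -24)
c(J) = -J (c(J) = 0 - J = -J)
X = -24 (X = -(-1*2)*(-24)/2 = -(-1)*(-24) = -½*48 = -24)
X*a = -24*1/28 = -6/7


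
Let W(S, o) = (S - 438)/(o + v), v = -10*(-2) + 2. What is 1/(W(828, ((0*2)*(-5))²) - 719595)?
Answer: -11/7915350 ≈ -1.3897e-6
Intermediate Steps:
v = 22 (v = 20 + 2 = 22)
W(S, o) = (-438 + S)/(22 + o) (W(S, o) = (S - 438)/(o + 22) = (-438 + S)/(22 + o))
1/(W(828, ((0*2)*(-5))²) - 719595) = 1/((-438 + 828)/(22 + ((0*2)*(-5))²) - 719595) = 1/(390/(22 + (0*(-5))²) - 719595) = 1/(390/(22 + 0²) - 719595) = 1/(390/(22 + 0) - 719595) = 1/(390/22 - 719595) = 1/((1/22)*390 - 719595) = 1/(195/11 - 719595) = 1/(-7915350/11) = -11/7915350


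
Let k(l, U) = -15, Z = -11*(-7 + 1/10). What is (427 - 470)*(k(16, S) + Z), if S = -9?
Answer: -26187/10 ≈ -2618.7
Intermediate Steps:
Z = 759/10 (Z = -11*(-7 + 1/10) = -11*(-69/10) = 759/10 ≈ 75.900)
(427 - 470)*(k(16, S) + Z) = (427 - 470)*(-15 + 759/10) = -43*609/10 = -26187/10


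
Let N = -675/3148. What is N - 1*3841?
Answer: -12092143/3148 ≈ -3841.2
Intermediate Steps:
N = -675/3148 (N = -675*1/3148 = -675/3148 ≈ -0.21442)
N - 1*3841 = -675/3148 - 1*3841 = -675/3148 - 3841 = -12092143/3148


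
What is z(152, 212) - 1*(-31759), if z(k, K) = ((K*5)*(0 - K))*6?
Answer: -1316561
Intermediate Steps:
z(k, K) = -30*K² (z(k, K) = ((5*K)*(-K))*6 = -5*K²*6 = -30*K²)
z(152, 212) - 1*(-31759) = -30*212² - 1*(-31759) = -30*44944 + 31759 = -1348320 + 31759 = -1316561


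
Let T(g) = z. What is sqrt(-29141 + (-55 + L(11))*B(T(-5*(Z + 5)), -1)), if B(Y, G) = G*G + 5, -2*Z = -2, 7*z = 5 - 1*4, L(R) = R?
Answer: I*sqrt(29405) ≈ 171.48*I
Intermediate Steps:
z = 1/7 (z = (5 - 1*4)/7 = (5 - 4)/7 = (1/7)*1 = 1/7 ≈ 0.14286)
Z = 1 (Z = -1/2*(-2) = 1)
T(g) = 1/7
B(Y, G) = 5 + G**2 (B(Y, G) = G**2 + 5 = 5 + G**2)
sqrt(-29141 + (-55 + L(11))*B(T(-5*(Z + 5)), -1)) = sqrt(-29141 + (-55 + 11)*(5 + (-1)**2)) = sqrt(-29141 - 44*(5 + 1)) = sqrt(-29141 - 44*6) = sqrt(-29141 - 264) = sqrt(-29405) = I*sqrt(29405)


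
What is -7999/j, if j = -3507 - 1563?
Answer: 7999/5070 ≈ 1.5777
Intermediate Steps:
j = -5070
-7999/j = -7999/(-5070) = -7999*(-1/5070) = 7999/5070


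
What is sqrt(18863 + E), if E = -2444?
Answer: sqrt(16419) ≈ 128.14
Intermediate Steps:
sqrt(18863 + E) = sqrt(18863 - 2444) = sqrt(16419)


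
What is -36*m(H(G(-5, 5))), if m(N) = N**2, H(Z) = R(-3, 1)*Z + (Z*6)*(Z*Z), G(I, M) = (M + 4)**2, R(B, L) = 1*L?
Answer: -366047275699044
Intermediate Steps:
R(B, L) = L
G(I, M) = (4 + M)**2
H(Z) = Z + 6*Z**3 (H(Z) = 1*Z + (Z*6)*(Z*Z) = Z + (6*Z)*Z**2 = Z + 6*Z**3)
-36*m(H(G(-5, 5))) = -36*((4 + 5)**2 + 6*((4 + 5)**2)**3)**2 = -36*(9**2 + 6*(9**2)**3)**2 = -36*(81 + 6*81**3)**2 = -36*(81 + 6*531441)**2 = -36*(81 + 3188646)**2 = -36*3188727**2 = -36*10167979880529 = -366047275699044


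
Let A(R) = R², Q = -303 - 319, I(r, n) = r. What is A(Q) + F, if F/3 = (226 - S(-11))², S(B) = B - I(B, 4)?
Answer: 540112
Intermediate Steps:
S(B) = 0 (S(B) = B - B = 0)
Q = -622
F = 153228 (F = 3*(226 - 1*0)² = 3*(226 + 0)² = 3*226² = 3*51076 = 153228)
A(Q) + F = (-622)² + 153228 = 386884 + 153228 = 540112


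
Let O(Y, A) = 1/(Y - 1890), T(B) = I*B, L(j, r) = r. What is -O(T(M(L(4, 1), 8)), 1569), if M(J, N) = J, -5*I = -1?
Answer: 5/9449 ≈ 0.00052916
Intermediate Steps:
I = ⅕ (I = -⅕*(-1) = ⅕ ≈ 0.20000)
T(B) = B/5
O(Y, A) = 1/(-1890 + Y)
-O(T(M(L(4, 1), 8)), 1569) = -1/(-1890 + (⅕)*1) = -1/(-1890 + ⅕) = -1/(-9449/5) = -1*(-5/9449) = 5/9449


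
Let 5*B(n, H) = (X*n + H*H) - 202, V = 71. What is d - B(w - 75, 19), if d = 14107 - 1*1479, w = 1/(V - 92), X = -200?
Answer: 1007401/105 ≈ 9594.3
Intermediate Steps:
w = -1/21 (w = 1/(71 - 92) = 1/(-21) = -1/21 ≈ -0.047619)
d = 12628 (d = 14107 - 1479 = 12628)
B(n, H) = -202/5 - 40*n + H**2/5 (B(n, H) = ((-200*n + H*H) - 202)/5 = ((-200*n + H**2) - 202)/5 = ((H**2 - 200*n) - 202)/5 = (-202 + H**2 - 200*n)/5 = -202/5 - 40*n + H**2/5)
d - B(w - 75, 19) = 12628 - (-202/5 - 40*(-1/21 - 75) + (1/5)*19**2) = 12628 - (-202/5 - 40*(-1576/21) + (1/5)*361) = 12628 - (-202/5 + 63040/21 + 361/5) = 12628 - 1*318539/105 = 12628 - 318539/105 = 1007401/105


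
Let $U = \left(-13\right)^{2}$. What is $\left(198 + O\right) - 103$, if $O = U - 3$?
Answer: $261$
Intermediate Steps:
$U = 169$
$O = 166$ ($O = 169 - 3 = 166$)
$\left(198 + O\right) - 103 = \left(198 + 166\right) - 103 = 364 - 103 = 261$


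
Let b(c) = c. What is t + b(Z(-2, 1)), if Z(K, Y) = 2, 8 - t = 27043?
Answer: -27033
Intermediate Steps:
t = -27035 (t = 8 - 1*27043 = 8 - 27043 = -27035)
t + b(Z(-2, 1)) = -27035 + 2 = -27033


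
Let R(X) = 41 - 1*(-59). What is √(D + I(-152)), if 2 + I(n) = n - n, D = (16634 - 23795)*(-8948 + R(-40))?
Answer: √63360526 ≈ 7959.9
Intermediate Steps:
R(X) = 100 (R(X) = 41 + 59 = 100)
D = 63360528 (D = (16634 - 23795)*(-8948 + 100) = -7161*(-8848) = 63360528)
I(n) = -2 (I(n) = -2 + (n - n) = -2 + 0 = -2)
√(D + I(-152)) = √(63360528 - 2) = √63360526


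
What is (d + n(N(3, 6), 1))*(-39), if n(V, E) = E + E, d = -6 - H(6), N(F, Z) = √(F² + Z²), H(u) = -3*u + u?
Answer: -312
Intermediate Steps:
H(u) = -2*u
d = 6 (d = -6 - (-2)*6 = -6 - 1*(-12) = -6 + 12 = 6)
n(V, E) = 2*E
(d + n(N(3, 6), 1))*(-39) = (6 + 2*1)*(-39) = (6 + 2)*(-39) = 8*(-39) = -312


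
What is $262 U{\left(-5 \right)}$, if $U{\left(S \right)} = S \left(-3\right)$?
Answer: $3930$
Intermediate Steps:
$U{\left(S \right)} = - 3 S$
$262 U{\left(-5 \right)} = 262 \left(\left(-3\right) \left(-5\right)\right) = 262 \cdot 15 = 3930$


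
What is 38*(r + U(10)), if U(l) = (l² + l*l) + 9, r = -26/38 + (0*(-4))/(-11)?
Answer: 7916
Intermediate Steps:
r = -13/19 (r = -26*1/38 + 0*(-1/11) = -13/19 + 0 = -13/19 ≈ -0.68421)
U(l) = 9 + 2*l² (U(l) = (l² + l²) + 9 = 2*l² + 9 = 9 + 2*l²)
38*(r + U(10)) = 38*(-13/19 + (9 + 2*10²)) = 38*(-13/19 + (9 + 2*100)) = 38*(-13/19 + (9 + 200)) = 38*(-13/19 + 209) = 38*(3958/19) = 7916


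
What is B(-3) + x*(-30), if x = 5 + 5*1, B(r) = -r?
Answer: -297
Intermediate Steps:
x = 10 (x = 5 + 5 = 10)
B(-3) + x*(-30) = -1*(-3) + 10*(-30) = 3 - 300 = -297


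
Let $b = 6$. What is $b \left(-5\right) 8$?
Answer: $-240$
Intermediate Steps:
$b \left(-5\right) 8 = 6 \left(-5\right) 8 = \left(-30\right) 8 = -240$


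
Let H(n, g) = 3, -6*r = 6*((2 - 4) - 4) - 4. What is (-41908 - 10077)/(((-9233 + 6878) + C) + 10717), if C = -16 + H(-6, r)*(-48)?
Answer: -51985/8202 ≈ -6.3381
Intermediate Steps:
r = 20/3 (r = -(6*((2 - 4) - 4) - 4)/6 = -(6*(-2 - 4) - 4)/6 = -(6*(-6) - 4)/6 = -(-36 - 4)/6 = -1/6*(-40) = 20/3 ≈ 6.6667)
C = -160 (C = -16 + 3*(-48) = -16 - 144 = -160)
(-41908 - 10077)/(((-9233 + 6878) + C) + 10717) = (-41908 - 10077)/(((-9233 + 6878) - 160) + 10717) = -51985/((-2355 - 160) + 10717) = -51985/(-2515 + 10717) = -51985/8202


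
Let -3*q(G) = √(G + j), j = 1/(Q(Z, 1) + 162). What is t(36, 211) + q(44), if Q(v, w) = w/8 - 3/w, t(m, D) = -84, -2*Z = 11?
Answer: -84 - 2*√17828365/3819 ≈ -86.211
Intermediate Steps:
Z = -11/2 (Z = -½*11 = -11/2 ≈ -5.5000)
Q(v, w) = -3/w + w/8 (Q(v, w) = w*(⅛) - 3/w = w/8 - 3/w = -3/w + w/8)
j = 8/1273 (j = 1/((-3/1 + (⅛)*1) + 162) = 1/((-3*1 + ⅛) + 162) = 1/((-3 + ⅛) + 162) = 1/(-23/8 + 162) = 1/(1273/8) = 8/1273 ≈ 0.0062844)
q(G) = -√(8/1273 + G)/3 (q(G) = -√(G + 8/1273)/3 = -√(8/1273 + G)/3)
t(36, 211) + q(44) = -84 - √(10184 + 1620529*44)/3819 = -84 - √(10184 + 71303276)/3819 = -84 - 2*√17828365/3819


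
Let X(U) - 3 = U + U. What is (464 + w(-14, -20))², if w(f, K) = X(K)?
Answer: 182329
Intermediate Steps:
X(U) = 3 + 2*U (X(U) = 3 + (U + U) = 3 + 2*U)
w(f, K) = 3 + 2*K
(464 + w(-14, -20))² = (464 + (3 + 2*(-20)))² = (464 + (3 - 40))² = (464 - 37)² = 427² = 182329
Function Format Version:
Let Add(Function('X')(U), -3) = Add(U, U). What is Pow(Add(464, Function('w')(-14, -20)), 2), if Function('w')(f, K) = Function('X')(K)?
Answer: 182329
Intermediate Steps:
Function('X')(U) = Add(3, Mul(2, U)) (Function('X')(U) = Add(3, Add(U, U)) = Add(3, Mul(2, U)))
Function('w')(f, K) = Add(3, Mul(2, K))
Pow(Add(464, Function('w')(-14, -20)), 2) = Pow(Add(464, Add(3, Mul(2, -20))), 2) = Pow(Add(464, Add(3, -40)), 2) = Pow(Add(464, -37), 2) = Pow(427, 2) = 182329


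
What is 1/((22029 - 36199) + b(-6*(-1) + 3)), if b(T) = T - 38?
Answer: -1/14199 ≈ -7.0428e-5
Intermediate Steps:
b(T) = -38 + T
1/((22029 - 36199) + b(-6*(-1) + 3)) = 1/((22029 - 36199) + (-38 + (-6*(-1) + 3))) = 1/(-14170 + (-38 + (6 + 3))) = 1/(-14170 + (-38 + 9)) = 1/(-14170 - 29) = 1/(-14199) = -1/14199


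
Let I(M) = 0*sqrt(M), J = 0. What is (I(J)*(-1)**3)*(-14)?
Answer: 0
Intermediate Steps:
I(M) = 0
(I(J)*(-1)**3)*(-14) = (0*(-1)**3)*(-14) = (0*(-1))*(-14) = 0*(-14) = 0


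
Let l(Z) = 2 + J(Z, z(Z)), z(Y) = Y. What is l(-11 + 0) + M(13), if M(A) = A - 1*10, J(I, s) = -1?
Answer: 4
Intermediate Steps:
M(A) = -10 + A (M(A) = A - 10 = -10 + A)
l(Z) = 1 (l(Z) = 2 - 1 = 1)
l(-11 + 0) + M(13) = 1 + (-10 + 13) = 1 + 3 = 4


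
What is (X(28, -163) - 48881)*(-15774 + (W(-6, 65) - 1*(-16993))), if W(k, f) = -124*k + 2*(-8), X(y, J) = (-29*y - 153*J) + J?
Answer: -48513399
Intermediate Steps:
X(y, J) = -152*J - 29*y (X(y, J) = (-153*J - 29*y) + J = -152*J - 29*y)
W(k, f) = -16 - 124*k (W(k, f) = -124*k - 16 = -16 - 124*k)
(X(28, -163) - 48881)*(-15774 + (W(-6, 65) - 1*(-16993))) = ((-152*(-163) - 29*28) - 48881)*(-15774 + ((-16 - 124*(-6)) - 1*(-16993))) = ((24776 - 812) - 48881)*(-15774 + ((-16 + 744) + 16993)) = (23964 - 48881)*(-15774 + (728 + 16993)) = -24917*(-15774 + 17721) = -24917*1947 = -48513399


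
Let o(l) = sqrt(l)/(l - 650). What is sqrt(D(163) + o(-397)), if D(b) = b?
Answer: sqrt(178682067 - 1047*I*sqrt(397))/1047 ≈ 12.767 - 0.00074529*I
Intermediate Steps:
o(l) = sqrt(l)/(-650 + l)
sqrt(D(163) + o(-397)) = sqrt(163 + sqrt(-397)/(-650 - 397)) = sqrt(163 + (I*sqrt(397))/(-1047)) = sqrt(163 + (I*sqrt(397))*(-1/1047)) = sqrt(163 - I*sqrt(397)/1047)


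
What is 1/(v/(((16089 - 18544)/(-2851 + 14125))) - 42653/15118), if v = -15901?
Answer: 37114690/2710067006017 ≈ 1.3695e-5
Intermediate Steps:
1/(v/(((16089 - 18544)/(-2851 + 14125))) - 42653/15118) = 1/(-15901*(-2851 + 14125)/(16089 - 18544) - 42653/15118) = 1/(-15901/((-2455/11274)) - 42653*1/15118) = 1/(-15901/((-2455*1/11274)) - 42653/15118) = 1/(-15901/(-2455/11274) - 42653/15118) = 1/(-15901*(-11274/2455) - 42653/15118) = 1/(179267874/2455 - 42653/15118) = 1/(2710067006017/37114690) = 37114690/2710067006017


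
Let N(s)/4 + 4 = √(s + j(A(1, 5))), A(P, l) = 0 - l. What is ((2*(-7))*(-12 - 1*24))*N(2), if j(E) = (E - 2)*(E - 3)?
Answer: -8064 + 2016*√58 ≈ 7289.4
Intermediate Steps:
A(P, l) = -l
j(E) = (-3 + E)*(-2 + E) (j(E) = (-2 + E)*(-3 + E) = (-3 + E)*(-2 + E))
N(s) = -16 + 4*√(56 + s) (N(s) = -16 + 4*√(s + (6 + (-1*5)² - (-5)*5)) = -16 + 4*√(s + (6 + (-5)² - 5*(-5))) = -16 + 4*√(s + (6 + 25 + 25)) = -16 + 4*√(s + 56) = -16 + 4*√(56 + s))
((2*(-7))*(-12 - 1*24))*N(2) = ((2*(-7))*(-12 - 1*24))*(-16 + 4*√(56 + 2)) = (-14*(-12 - 24))*(-16 + 4*√58) = (-14*(-36))*(-16 + 4*√58) = 504*(-16 + 4*√58) = -8064 + 2016*√58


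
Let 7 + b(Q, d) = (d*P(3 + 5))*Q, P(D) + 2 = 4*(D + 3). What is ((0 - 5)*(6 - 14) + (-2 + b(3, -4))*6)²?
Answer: 9229444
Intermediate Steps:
P(D) = 10 + 4*D (P(D) = -2 + 4*(D + 3) = -2 + 4*(3 + D) = -2 + (12 + 4*D) = 10 + 4*D)
b(Q, d) = -7 + 42*Q*d (b(Q, d) = -7 + (d*(10 + 4*(3 + 5)))*Q = -7 + (d*(10 + 4*8))*Q = -7 + (d*(10 + 32))*Q = -7 + (d*42)*Q = -7 + (42*d)*Q = -7 + 42*Q*d)
((0 - 5)*(6 - 14) + (-2 + b(3, -4))*6)² = ((0 - 5)*(6 - 14) + (-2 + (-7 + 42*3*(-4)))*6)² = (-5*(-8) + (-2 + (-7 - 504))*6)² = (40 + (-2 - 511)*6)² = (40 - 513*6)² = (40 - 3078)² = (-3038)² = 9229444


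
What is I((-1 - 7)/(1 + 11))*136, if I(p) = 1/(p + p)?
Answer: -102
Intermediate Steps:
I(p) = 1/(2*p)
I((-1 - 7)/(1 + 11))*136 = (1/(2*(((-1 - 7)/(1 + 11)))))*136 = (1/(2*((-8/12))))*136 = (1/(2*((-8*1/12))))*136 = (1/(2*(-2/3)))*136 = ((1/2)*(-3/2))*136 = -3/4*136 = -102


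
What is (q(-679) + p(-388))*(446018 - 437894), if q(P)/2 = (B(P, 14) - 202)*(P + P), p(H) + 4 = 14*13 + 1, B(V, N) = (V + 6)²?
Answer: -9989322011772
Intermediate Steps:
B(V, N) = (6 + V)²
p(H) = 179 (p(H) = -4 + (14*13 + 1) = -4 + (182 + 1) = -4 + 183 = 179)
q(P) = 4*P*(-202 + (6 + P)²) (q(P) = 2*(((6 + P)² - 202)*(P + P)) = 2*((-202 + (6 + P)²)*(2*P)) = 2*(2*P*(-202 + (6 + P)²)) = 4*P*(-202 + (6 + P)²))
(q(-679) + p(-388))*(446018 - 437894) = (4*(-679)*(-202 + (6 - 679)²) + 179)*(446018 - 437894) = (4*(-679)*(-202 + (-673)²) + 179)*8124 = (4*(-679)*(-202 + 452929) + 179)*8124 = (4*(-679)*452727 + 179)*8124 = (-1229606532 + 179)*8124 = -1229606353*8124 = -9989322011772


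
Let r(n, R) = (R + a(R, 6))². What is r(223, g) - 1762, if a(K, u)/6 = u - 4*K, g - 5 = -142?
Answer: 10155207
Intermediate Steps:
g = -137 (g = 5 - 142 = -137)
a(K, u) = -24*K + 6*u (a(K, u) = 6*(u - 4*K) = -24*K + 6*u)
r(n, R) = (36 - 23*R)² (r(n, R) = (R + (-24*R + 6*6))² = (R + (-24*R + 36))² = (R + (36 - 24*R))² = (36 - 23*R)²)
r(223, g) - 1762 = (-36 + 23*(-137))² - 1762 = (-36 - 3151)² - 1762 = (-3187)² - 1762 = 10156969 - 1762 = 10155207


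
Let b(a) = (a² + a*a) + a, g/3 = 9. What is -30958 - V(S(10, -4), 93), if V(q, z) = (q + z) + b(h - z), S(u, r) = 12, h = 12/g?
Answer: -3896384/81 ≈ -48104.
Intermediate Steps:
g = 27 (g = 3*9 = 27)
h = 4/9 (h = 12/27 = 12*(1/27) = 4/9 ≈ 0.44444)
b(a) = a + 2*a² (b(a) = (a² + a²) + a = 2*a² + a = a + 2*a²)
V(q, z) = q + z + (4/9 - z)*(17/9 - 2*z) (V(q, z) = (q + z) + (4/9 - z)*(1 + 2*(4/9 - z)) = (q + z) + (4/9 - z)*(1 + (8/9 - 2*z)) = (q + z) + (4/9 - z)*(17/9 - 2*z) = q + z + (4/9 - z)*(17/9 - 2*z))
-30958 - V(S(10, -4), 93) = -30958 - (68/81 + 12 + 2*93² - 16/9*93) = -30958 - (68/81 + 12 + 2*8649 - 496/3) = -30958 - (68/81 + 12 + 17298 - 496/3) = -30958 - 1*1388786/81 = -30958 - 1388786/81 = -3896384/81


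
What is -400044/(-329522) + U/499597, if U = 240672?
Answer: 3772533798/2224705441 ≈ 1.6957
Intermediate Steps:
-400044/(-329522) + U/499597 = -400044/(-329522) + 240672/499597 = -400044*(-1/329522) + 240672*(1/499597) = 5406/4453 + 240672/499597 = 3772533798/2224705441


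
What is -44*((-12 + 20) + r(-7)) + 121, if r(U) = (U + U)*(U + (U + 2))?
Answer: -7623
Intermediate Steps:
r(U) = 2*U*(2 + 2*U) (r(U) = (2*U)*(U + (2 + U)) = (2*U)*(2 + 2*U) = 2*U*(2 + 2*U))
-44*((-12 + 20) + r(-7)) + 121 = -44*((-12 + 20) + 4*(-7)*(1 - 7)) + 121 = -44*(8 + 4*(-7)*(-6)) + 121 = -44*(8 + 168) + 121 = -44*176 + 121 = -7744 + 121 = -7623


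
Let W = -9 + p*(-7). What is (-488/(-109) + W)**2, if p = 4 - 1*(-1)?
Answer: 18558864/11881 ≈ 1562.1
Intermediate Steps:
p = 5 (p = 4 + 1 = 5)
W = -44 (W = -9 + 5*(-7) = -9 - 35 = -44)
(-488/(-109) + W)**2 = (-488/(-109) - 44)**2 = (-488*(-1/109) - 44)**2 = (488/109 - 44)**2 = (-4308/109)**2 = 18558864/11881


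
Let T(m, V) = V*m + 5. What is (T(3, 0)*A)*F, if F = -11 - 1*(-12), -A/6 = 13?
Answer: -390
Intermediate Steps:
A = -78 (A = -6*13 = -78)
F = 1 (F = -11 + 12 = 1)
T(m, V) = 5 + V*m
(T(3, 0)*A)*F = ((5 + 0*3)*(-78))*1 = ((5 + 0)*(-78))*1 = (5*(-78))*1 = -390*1 = -390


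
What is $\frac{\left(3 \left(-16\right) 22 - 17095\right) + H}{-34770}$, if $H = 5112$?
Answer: $\frac{13039}{34770} \approx 0.37501$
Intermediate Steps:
$\frac{\left(3 \left(-16\right) 22 - 17095\right) + H}{-34770} = \frac{\left(3 \left(-16\right) 22 - 17095\right) + 5112}{-34770} = \left(\left(\left(-48\right) 22 - 17095\right) + 5112\right) \left(- \frac{1}{34770}\right) = \left(\left(-1056 - 17095\right) + 5112\right) \left(- \frac{1}{34770}\right) = \left(-18151 + 5112\right) \left(- \frac{1}{34770}\right) = \left(-13039\right) \left(- \frac{1}{34770}\right) = \frac{13039}{34770}$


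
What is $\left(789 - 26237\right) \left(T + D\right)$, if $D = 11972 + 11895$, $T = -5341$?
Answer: $-471449648$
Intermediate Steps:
$D = 23867$
$\left(789 - 26237\right) \left(T + D\right) = \left(789 - 26237\right) \left(-5341 + 23867\right) = \left(-25448\right) 18526 = -471449648$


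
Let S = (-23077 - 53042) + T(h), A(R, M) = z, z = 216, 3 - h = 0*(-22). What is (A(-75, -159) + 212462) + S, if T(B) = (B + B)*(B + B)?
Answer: 136595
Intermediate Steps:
h = 3 (h = 3 - 0*(-22) = 3 - 1*0 = 3 + 0 = 3)
T(B) = 4*B**2 (T(B) = (2*B)*(2*B) = 4*B**2)
A(R, M) = 216
S = -76083 (S = (-23077 - 53042) + 4*3**2 = -76119 + 4*9 = -76119 + 36 = -76083)
(A(-75, -159) + 212462) + S = (216 + 212462) - 76083 = 212678 - 76083 = 136595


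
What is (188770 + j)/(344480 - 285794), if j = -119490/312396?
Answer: 468022805/145502156 ≈ 3.2166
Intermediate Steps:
j = -2845/7438 (j = -119490*1/312396 = -2845/7438 ≈ -0.38250)
(188770 + j)/(344480 - 285794) = (188770 - 2845/7438)/(344480 - 285794) = (1404068415/7438)/58686 = (1404068415/7438)*(1/58686) = 468022805/145502156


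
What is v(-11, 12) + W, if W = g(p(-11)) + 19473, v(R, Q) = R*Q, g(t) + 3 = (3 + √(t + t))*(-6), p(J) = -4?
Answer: 19320 - 12*I*√2 ≈ 19320.0 - 16.971*I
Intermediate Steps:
g(t) = -21 - 6*√2*√t (g(t) = -3 + (3 + √(t + t))*(-6) = -3 + (3 + √(2*t))*(-6) = -3 + (3 + √2*√t)*(-6) = -3 + (-18 - 6*√2*√t) = -21 - 6*√2*√t)
v(R, Q) = Q*R
W = 19452 - 12*I*√2 (W = (-21 - 6*√2*√(-4)) + 19473 = (-21 - 6*√2*2*I) + 19473 = (-21 - 12*I*√2) + 19473 = 19452 - 12*I*√2 ≈ 19452.0 - 16.971*I)
v(-11, 12) + W = 12*(-11) + (19452 - 12*I*√2) = -132 + (19452 - 12*I*√2) = 19320 - 12*I*√2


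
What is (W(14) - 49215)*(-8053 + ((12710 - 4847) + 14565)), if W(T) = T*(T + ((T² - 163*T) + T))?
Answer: -1121638125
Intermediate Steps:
W(T) = T*(T² - 161*T) (W(T) = T*(T + (T² - 162*T)) = T*(T² - 161*T))
(W(14) - 49215)*(-8053 + ((12710 - 4847) + 14565)) = (14²*(-161 + 14) - 49215)*(-8053 + ((12710 - 4847) + 14565)) = (196*(-147) - 49215)*(-8053 + (7863 + 14565)) = (-28812 - 49215)*(-8053 + 22428) = -78027*14375 = -1121638125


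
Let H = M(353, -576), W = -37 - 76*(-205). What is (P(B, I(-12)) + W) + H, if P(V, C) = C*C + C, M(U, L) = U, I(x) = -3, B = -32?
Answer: 15902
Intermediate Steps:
P(V, C) = C + C**2 (P(V, C) = C**2 + C = C + C**2)
W = 15543 (W = -37 + 15580 = 15543)
H = 353
(P(B, I(-12)) + W) + H = (-3*(1 - 3) + 15543) + 353 = (-3*(-2) + 15543) + 353 = (6 + 15543) + 353 = 15549 + 353 = 15902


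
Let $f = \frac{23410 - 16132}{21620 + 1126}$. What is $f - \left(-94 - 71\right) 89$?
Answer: $\frac{55672048}{3791} \approx 14685.0$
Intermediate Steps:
$f = \frac{1213}{3791}$ ($f = \frac{7278}{22746} = 7278 \cdot \frac{1}{22746} = \frac{1213}{3791} \approx 0.31997$)
$f - \left(-94 - 71\right) 89 = \frac{1213}{3791} - \left(-94 - 71\right) 89 = \frac{1213}{3791} - \left(-165\right) 89 = \frac{1213}{3791} - -14685 = \frac{1213}{3791} + 14685 = \frac{55672048}{3791}$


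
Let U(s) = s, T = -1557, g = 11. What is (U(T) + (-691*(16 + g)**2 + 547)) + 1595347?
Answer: 1090598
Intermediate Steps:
(U(T) + (-691*(16 + g)**2 + 547)) + 1595347 = (-1557 + (-691*(16 + 11)**2 + 547)) + 1595347 = (-1557 + (-691*27**2 + 547)) + 1595347 = (-1557 + (-691*729 + 547)) + 1595347 = (-1557 + (-503739 + 547)) + 1595347 = (-1557 - 503192) + 1595347 = -504749 + 1595347 = 1090598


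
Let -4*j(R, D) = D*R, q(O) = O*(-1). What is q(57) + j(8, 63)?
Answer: -183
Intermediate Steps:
q(O) = -O
j(R, D) = -D*R/4
q(57) + j(8, 63) = -1*57 - ¼*63*8 = -57 - 126 = -183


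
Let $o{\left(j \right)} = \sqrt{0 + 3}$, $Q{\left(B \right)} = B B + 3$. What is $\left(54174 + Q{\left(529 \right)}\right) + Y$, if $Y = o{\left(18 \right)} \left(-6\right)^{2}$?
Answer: $334018 + 36 \sqrt{3} \approx 3.3408 \cdot 10^{5}$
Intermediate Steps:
$Q{\left(B \right)} = 3 + B^{2}$ ($Q{\left(B \right)} = B^{2} + 3 = 3 + B^{2}$)
$o{\left(j \right)} = \sqrt{3}$
$Y = 36 \sqrt{3}$ ($Y = \sqrt{3} \left(-6\right)^{2} = \sqrt{3} \cdot 36 = 36 \sqrt{3} \approx 62.354$)
$\left(54174 + Q{\left(529 \right)}\right) + Y = \left(54174 + \left(3 + 529^{2}\right)\right) + 36 \sqrt{3} = \left(54174 + \left(3 + 279841\right)\right) + 36 \sqrt{3} = \left(54174 + 279844\right) + 36 \sqrt{3} = 334018 + 36 \sqrt{3}$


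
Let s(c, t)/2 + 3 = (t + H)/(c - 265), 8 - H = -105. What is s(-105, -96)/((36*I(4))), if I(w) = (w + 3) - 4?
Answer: -1127/19980 ≈ -0.056406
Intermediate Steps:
H = 113 (H = 8 - 1*(-105) = 8 + 105 = 113)
s(c, t) = -6 + 2*(113 + t)/(-265 + c) (s(c, t) = -6 + 2*((t + 113)/(c - 265)) = -6 + 2*((113 + t)/(-265 + c)) = -6 + 2*(113 + t)/(-265 + c))
I(w) = -1 + w (I(w) = (3 + w) - 4 = -1 + w)
s(-105, -96)/((36*I(4))) = (2*(908 - 96 - 3*(-105))/(-265 - 105))/((36*(-1 + 4))) = (2*(908 - 96 + 315)/(-370))/((36*3)) = (2*(-1/370)*1127)/108 = -1127/185*1/108 = -1127/19980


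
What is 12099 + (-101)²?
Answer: 22300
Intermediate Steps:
12099 + (-101)² = 12099 + 10201 = 22300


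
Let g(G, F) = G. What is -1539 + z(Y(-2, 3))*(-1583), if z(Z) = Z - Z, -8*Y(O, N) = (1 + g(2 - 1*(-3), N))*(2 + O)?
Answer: -1539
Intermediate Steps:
Y(O, N) = -3/2 - 3*O/4 (Y(O, N) = -(1 + (2 - 1*(-3)))*(2 + O)/8 = -(1 + (2 + 3))*(2 + O)/8 = -(1 + 5)*(2 + O)/8 = -3*(2 + O)/4 = -(12 + 6*O)/8 = -3/2 - 3*O/4)
z(Z) = 0
-1539 + z(Y(-2, 3))*(-1583) = -1539 + 0*(-1583) = -1539 + 0 = -1539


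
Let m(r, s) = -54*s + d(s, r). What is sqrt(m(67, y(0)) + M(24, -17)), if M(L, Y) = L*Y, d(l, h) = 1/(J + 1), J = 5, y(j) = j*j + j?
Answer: I*sqrt(14682)/6 ≈ 20.195*I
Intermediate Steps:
y(j) = j + j**2 (y(j) = j**2 + j = j + j**2)
d(l, h) = 1/6 (d(l, h) = 1/(5 + 1) = 1/6)
m(r, s) = 1/6 - 54*s (m(r, s) = -54*s + 1/6 = 1/6 - 54*s)
sqrt(m(67, y(0)) + M(24, -17)) = sqrt((1/6 - 0*(1 + 0)) + 24*(-17)) = sqrt((1/6 - 0) - 408) = sqrt((1/6 - 54*0) - 408) = sqrt((1/6 + 0) - 408) = sqrt(1/6 - 408) = sqrt(-2447/6) = I*sqrt(14682)/6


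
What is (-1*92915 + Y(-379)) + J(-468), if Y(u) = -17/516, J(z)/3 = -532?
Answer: -48767693/516 ≈ -94511.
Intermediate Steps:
J(z) = -1596 (J(z) = 3*(-532) = -1596)
Y(u) = -17/516 (Y(u) = -17*1/516 = -17/516)
(-1*92915 + Y(-379)) + J(-468) = (-1*92915 - 17/516) - 1596 = (-92915 - 17/516) - 1596 = -47944157/516 - 1596 = -48767693/516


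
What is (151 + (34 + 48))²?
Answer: 54289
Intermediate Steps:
(151 + (34 + 48))² = (151 + 82)² = 233² = 54289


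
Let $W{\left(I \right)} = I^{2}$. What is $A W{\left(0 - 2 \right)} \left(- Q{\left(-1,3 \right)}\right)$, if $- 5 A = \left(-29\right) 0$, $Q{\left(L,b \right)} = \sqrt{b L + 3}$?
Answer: $0$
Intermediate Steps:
$Q{\left(L,b \right)} = \sqrt{3 + L b}$ ($Q{\left(L,b \right)} = \sqrt{L b + 3} = \sqrt{3 + L b}$)
$A = 0$ ($A = - \frac{\left(-29\right) 0}{5} = \left(- \frac{1}{5}\right) 0 = 0$)
$A W{\left(0 - 2 \right)} \left(- Q{\left(-1,3 \right)}\right) = 0 \left(0 - 2\right)^{2} \left(- \sqrt{3 - 3}\right) = 0 \left(-2\right)^{2} \left(- \sqrt{0}\right) = 0 \cdot 4 \left(\left(-1\right) 0\right) = 0 \cdot 0 = 0$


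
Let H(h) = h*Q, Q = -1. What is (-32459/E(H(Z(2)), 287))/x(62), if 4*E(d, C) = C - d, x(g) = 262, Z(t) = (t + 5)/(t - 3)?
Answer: -4637/2620 ≈ -1.7698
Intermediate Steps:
Z(t) = (5 + t)/(-3 + t)
H(h) = -h (H(h) = h*(-1) = -h)
E(d, C) = -d/4 + C/4 (E(d, C) = (C - d)/4 = -d/4 + C/4)
(-32459/E(H(Z(2)), 287))/x(62) = -32459/(-(-1)*(5 + 2)/(-3 + 2)/4 + (¼)*287)/262 = -32459/(-(-1)*7/(-1)/4 + 287/4)*(1/262) = -32459/(-(-1)*(-1*7)/4 + 287/4)*(1/262) = -32459/(-(-1)*(-7)/4 + 287/4)*(1/262) = -32459/(-¼*7 + 287/4)*(1/262) = -32459/(-7/4 + 287/4)*(1/262) = -32459/70*(1/262) = -32459*1/70*(1/262) = -4637/10*1/262 = -4637/2620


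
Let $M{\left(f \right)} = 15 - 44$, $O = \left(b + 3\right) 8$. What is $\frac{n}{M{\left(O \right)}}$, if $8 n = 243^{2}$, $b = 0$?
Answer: $- \frac{59049}{232} \approx -254.52$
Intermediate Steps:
$O = 24$ ($O = \left(0 + 3\right) 8 = 3 \cdot 8 = 24$)
$M{\left(f \right)} = -29$ ($M{\left(f \right)} = 15 - 44 = -29$)
$n = \frac{59049}{8}$ ($n = \frac{243^{2}}{8} = \frac{1}{8} \cdot 59049 = \frac{59049}{8} \approx 7381.1$)
$\frac{n}{M{\left(O \right)}} = \frac{59049}{8 \left(-29\right)} = \frac{59049}{8} \left(- \frac{1}{29}\right) = - \frac{59049}{232}$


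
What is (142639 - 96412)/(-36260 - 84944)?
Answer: -46227/121204 ≈ -0.38140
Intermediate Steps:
(142639 - 96412)/(-36260 - 84944) = 46227/(-121204) = 46227*(-1/121204) = -46227/121204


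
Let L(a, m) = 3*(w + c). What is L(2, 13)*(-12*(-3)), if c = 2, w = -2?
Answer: 0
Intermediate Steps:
L(a, m) = 0 (L(a, m) = 3*(-2 + 2) = 3*0 = 0)
L(2, 13)*(-12*(-3)) = 0*(-12*(-3)) = 0*36 = 0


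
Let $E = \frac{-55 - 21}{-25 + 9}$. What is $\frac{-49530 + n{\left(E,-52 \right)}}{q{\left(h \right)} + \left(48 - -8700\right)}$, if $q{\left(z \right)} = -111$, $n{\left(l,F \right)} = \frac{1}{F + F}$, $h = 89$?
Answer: $- \frac{5151121}{898248} \approx -5.7346$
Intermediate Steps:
$E = \frac{19}{4}$ ($E = - \frac{76}{-16} = \left(-76\right) \left(- \frac{1}{16}\right) = \frac{19}{4} \approx 4.75$)
$n{\left(l,F \right)} = \frac{1}{2 F}$
$\frac{-49530 + n{\left(E,-52 \right)}}{q{\left(h \right)} + \left(48 - -8700\right)} = \frac{-49530 + \frac{1}{2 \left(-52\right)}}{-111 + \left(48 - -8700\right)} = \frac{-49530 + \frac{1}{2} \left(- \frac{1}{52}\right)}{-111 + \left(48 + 8700\right)} = \frac{-49530 - \frac{1}{104}}{-111 + 8748} = - \frac{5151121}{104 \cdot 8637} = \left(- \frac{5151121}{104}\right) \frac{1}{8637} = - \frac{5151121}{898248}$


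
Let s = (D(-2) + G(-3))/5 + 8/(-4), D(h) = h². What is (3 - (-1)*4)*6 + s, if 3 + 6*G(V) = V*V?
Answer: 41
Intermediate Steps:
G(V) = -½ + V²/6 (G(V) = -½ + (V*V)/6 = -½ + V²/6)
s = -1 (s = ((-2)² + (-½ + (⅙)*(-3)²))/5 + 8/(-4) = (4 + (-½ + (⅙)*9))*(⅕) + 8*(-¼) = (4 + (-½ + 3/2))*(⅕) - 2 = (4 + 1)*(⅕) - 2 = 5*(⅕) - 2 = 1 - 2 = -1)
(3 - (-1)*4)*6 + s = (3 - (-1)*4)*6 - 1 = (3 - 1*(-4))*6 - 1 = (3 + 4)*6 - 1 = 7*6 - 1 = 42 - 1 = 41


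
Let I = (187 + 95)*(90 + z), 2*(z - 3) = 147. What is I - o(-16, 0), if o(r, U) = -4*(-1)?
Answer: 46949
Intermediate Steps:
z = 153/2 (z = 3 + (½)*147 = 3 + 147/2 = 153/2 ≈ 76.500)
I = 46953 (I = (187 + 95)*(90 + 153/2) = 282*(333/2) = 46953)
o(r, U) = 4
I - o(-16, 0) = 46953 - 1*4 = 46953 - 4 = 46949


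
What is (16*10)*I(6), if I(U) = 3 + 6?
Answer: 1440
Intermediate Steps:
I(U) = 9
(16*10)*I(6) = (16*10)*9 = 160*9 = 1440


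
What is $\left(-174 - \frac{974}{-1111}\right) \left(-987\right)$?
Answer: $\frac{189839580}{1111} \approx 1.7087 \cdot 10^{5}$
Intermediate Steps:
$\left(-174 - \frac{974}{-1111}\right) \left(-987\right) = \left(-174 - - \frac{974}{1111}\right) \left(-987\right) = \left(-174 + \frac{974}{1111}\right) \left(-987\right) = \left(- \frac{192340}{1111}\right) \left(-987\right) = \frac{189839580}{1111}$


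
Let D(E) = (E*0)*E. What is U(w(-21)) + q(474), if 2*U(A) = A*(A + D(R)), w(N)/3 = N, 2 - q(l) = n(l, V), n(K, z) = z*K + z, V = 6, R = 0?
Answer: -1727/2 ≈ -863.50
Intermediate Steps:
D(E) = 0 (D(E) = 0*E = 0)
n(K, z) = z + K*z (n(K, z) = K*z + z = z + K*z)
q(l) = -4 - 6*l (q(l) = 2 - 6*(1 + l) = 2 - (6 + 6*l) = 2 + (-6 - 6*l) = -4 - 6*l)
w(N) = 3*N
U(A) = A²/2 (U(A) = (A*(A + 0))/2 = (A*A)/2 = A²/2)
U(w(-21)) + q(474) = (3*(-21))²/2 + (-4 - 6*474) = (½)*(-63)² + (-4 - 2844) = (½)*3969 - 2848 = 3969/2 - 2848 = -1727/2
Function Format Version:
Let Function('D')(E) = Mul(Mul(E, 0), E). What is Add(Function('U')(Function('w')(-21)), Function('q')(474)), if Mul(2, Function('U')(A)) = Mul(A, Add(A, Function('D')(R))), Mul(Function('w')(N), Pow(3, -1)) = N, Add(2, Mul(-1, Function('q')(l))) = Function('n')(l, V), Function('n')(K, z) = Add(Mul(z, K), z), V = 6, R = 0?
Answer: Rational(-1727, 2) ≈ -863.50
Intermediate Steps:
Function('D')(E) = 0 (Function('D')(E) = Mul(0, E) = 0)
Function('n')(K, z) = Add(z, Mul(K, z)) (Function('n')(K, z) = Add(Mul(K, z), z) = Add(z, Mul(K, z)))
Function('q')(l) = Add(-4, Mul(-6, l)) (Function('q')(l) = Add(2, Mul(-1, Mul(6, Add(1, l)))) = Add(2, Mul(-1, Add(6, Mul(6, l)))) = Add(2, Add(-6, Mul(-6, l))) = Add(-4, Mul(-6, l)))
Function('w')(N) = Mul(3, N)
Function('U')(A) = Mul(Rational(1, 2), Pow(A, 2)) (Function('U')(A) = Mul(Rational(1, 2), Mul(A, Add(A, 0))) = Mul(Rational(1, 2), Mul(A, A)) = Mul(Rational(1, 2), Pow(A, 2)))
Add(Function('U')(Function('w')(-21)), Function('q')(474)) = Add(Mul(Rational(1, 2), Pow(Mul(3, -21), 2)), Add(-4, Mul(-6, 474))) = Add(Mul(Rational(1, 2), Pow(-63, 2)), Add(-4, -2844)) = Add(Mul(Rational(1, 2), 3969), -2848) = Add(Rational(3969, 2), -2848) = Rational(-1727, 2)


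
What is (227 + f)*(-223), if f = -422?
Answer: 43485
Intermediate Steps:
(227 + f)*(-223) = (227 - 422)*(-223) = -195*(-223) = 43485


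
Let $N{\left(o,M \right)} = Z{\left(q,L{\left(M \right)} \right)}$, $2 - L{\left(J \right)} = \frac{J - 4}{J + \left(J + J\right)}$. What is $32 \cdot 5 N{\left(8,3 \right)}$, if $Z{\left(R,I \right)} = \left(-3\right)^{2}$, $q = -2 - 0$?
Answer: $1440$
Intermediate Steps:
$q = -2$ ($q = -2 + 0 = -2$)
$L{\left(J \right)} = 2 - \frac{-4 + J}{3 J}$ ($L{\left(J \right)} = 2 - \frac{J - 4}{J + \left(J + J\right)} = 2 - \frac{-4 + J}{J + 2 J} = 2 - \frac{-4 + J}{3 J}$)
$Z{\left(R,I \right)} = 9$
$N{\left(o,M \right)} = 9$
$32 \cdot 5 N{\left(8,3 \right)} = 32 \cdot 5 \cdot 9 = 160 \cdot 9 = 1440$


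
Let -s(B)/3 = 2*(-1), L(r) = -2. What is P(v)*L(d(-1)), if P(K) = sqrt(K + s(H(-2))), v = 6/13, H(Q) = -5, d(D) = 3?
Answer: -4*sqrt(273)/13 ≈ -5.0839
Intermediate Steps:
s(B) = 6 (s(B) = -6*(-1) = -3*(-2) = 6)
v = 6/13 (v = 6*(1/13) = 6/13 ≈ 0.46154)
P(K) = sqrt(6 + K) (P(K) = sqrt(K + 6) = sqrt(6 + K))
P(v)*L(d(-1)) = sqrt(6 + 6/13)*(-2) = sqrt(84/13)*(-2) = (2*sqrt(273)/13)*(-2) = -4*sqrt(273)/13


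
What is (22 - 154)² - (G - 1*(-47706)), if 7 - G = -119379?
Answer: -149668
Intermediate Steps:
G = 119386 (G = 7 - 1*(-119379) = 7 + 119379 = 119386)
(22 - 154)² - (G - 1*(-47706)) = (22 - 154)² - (119386 - 1*(-47706)) = (-132)² - (119386 + 47706) = 17424 - 1*167092 = 17424 - 167092 = -149668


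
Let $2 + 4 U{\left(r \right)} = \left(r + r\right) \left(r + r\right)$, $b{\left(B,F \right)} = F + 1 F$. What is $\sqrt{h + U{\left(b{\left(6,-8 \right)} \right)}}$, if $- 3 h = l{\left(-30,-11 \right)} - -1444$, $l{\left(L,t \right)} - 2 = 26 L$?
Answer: $\frac{\sqrt{134}}{2} \approx 5.7879$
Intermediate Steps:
$l{\left(L,t \right)} = 2 + 26 L$
$b{\left(B,F \right)} = 2 F$ ($b{\left(B,F \right)} = F + F = 2 F$)
$U{\left(r \right)} = - \frac{1}{2} + r^{2}$ ($U{\left(r \right)} = - \frac{1}{2} + \frac{\left(r + r\right) \left(r + r\right)}{4} = - \frac{1}{2} + \frac{2 r 2 r}{4} = - \frac{1}{2} + \frac{4 r^{2}}{4} = - \frac{1}{2} + r^{2}$)
$h = -222$ ($h = - \frac{\left(2 + 26 \left(-30\right)\right) - -1444}{3} = - \frac{\left(2 - 780\right) + 1444}{3} = - \frac{-778 + 1444}{3} = \left(- \frac{1}{3}\right) 666 = -222$)
$\sqrt{h + U{\left(b{\left(6,-8 \right)} \right)}} = \sqrt{-222 - \left(\frac{1}{2} - \left(2 \left(-8\right)\right)^{2}\right)} = \sqrt{-222 - \left(\frac{1}{2} - \left(-16\right)^{2}\right)} = \sqrt{-222 + \left(- \frac{1}{2} + 256\right)} = \sqrt{-222 + \frac{511}{2}} = \sqrt{\frac{67}{2}} = \frac{\sqrt{134}}{2}$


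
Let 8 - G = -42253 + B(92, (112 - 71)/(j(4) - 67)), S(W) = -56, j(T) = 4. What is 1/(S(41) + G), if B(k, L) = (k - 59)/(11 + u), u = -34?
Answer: 23/970748 ≈ 2.3693e-5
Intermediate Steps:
B(k, L) = 59/23 - k/23 (B(k, L) = (k - 59)/(11 - 34) = (-59 + k)/(-23) = (-59 + k)*(-1/23) = 59/23 - k/23)
G = 972036/23 (G = 8 - (-42253 + (59/23 - 1/23*92)) = 8 - (-42253 + (59/23 - 4)) = 8 - (-42253 - 33/23) = 8 - 1*(-971852/23) = 8 + 971852/23 = 972036/23 ≈ 42262.)
1/(S(41) + G) = 1/(-56 + 972036/23) = 1/(970748/23) = 23/970748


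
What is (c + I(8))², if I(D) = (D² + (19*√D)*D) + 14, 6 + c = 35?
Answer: 196281 + 65056*√2 ≈ 2.8828e+5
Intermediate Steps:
c = 29 (c = -6 + 35 = 29)
I(D) = 14 + D² + 19*D^(3/2) (I(D) = (D² + 19*D^(3/2)) + 14 = 14 + D² + 19*D^(3/2))
(c + I(8))² = (29 + (14 + 8² + 19*8^(3/2)))² = (29 + (14 + 64 + 19*(16*√2)))² = (29 + (14 + 64 + 304*√2))² = (29 + (78 + 304*√2))² = (107 + 304*√2)²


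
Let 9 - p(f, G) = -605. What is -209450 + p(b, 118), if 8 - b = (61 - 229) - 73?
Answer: -208836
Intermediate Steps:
b = 249 (b = 8 - ((61 - 229) - 73) = 8 - (-168 - 73) = 8 - 1*(-241) = 8 + 241 = 249)
p(f, G) = 614 (p(f, G) = 9 - 1*(-605) = 9 + 605 = 614)
-209450 + p(b, 118) = -209450 + 614 = -208836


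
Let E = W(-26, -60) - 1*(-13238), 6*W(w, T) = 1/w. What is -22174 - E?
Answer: -5524271/156 ≈ -35412.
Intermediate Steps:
W(w, T) = 1/(6*w)
E = 2065127/156 (E = (⅙)/(-26) - 1*(-13238) = (⅙)*(-1/26) + 13238 = -1/156 + 13238 = 2065127/156 ≈ 13238.)
-22174 - E = -22174 - 1*2065127/156 = -22174 - 2065127/156 = -5524271/156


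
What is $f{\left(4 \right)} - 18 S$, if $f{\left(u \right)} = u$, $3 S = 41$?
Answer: $-242$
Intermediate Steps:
$S = \frac{41}{3}$ ($S = \frac{1}{3} \cdot 41 = \frac{41}{3} \approx 13.667$)
$f{\left(4 \right)} - 18 S = 4 - 246 = -242$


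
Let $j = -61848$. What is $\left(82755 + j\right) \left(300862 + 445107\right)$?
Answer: $15595973883$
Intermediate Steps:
$\left(82755 + j\right) \left(300862 + 445107\right) = \left(82755 - 61848\right) \left(300862 + 445107\right) = 20907 \cdot 745969 = 15595973883$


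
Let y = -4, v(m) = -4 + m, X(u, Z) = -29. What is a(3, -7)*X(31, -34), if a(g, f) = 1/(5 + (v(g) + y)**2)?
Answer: -29/30 ≈ -0.96667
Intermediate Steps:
a(g, f) = 1/(5 + (-8 + g)**2) (a(g, f) = 1/(5 + ((-4 + g) - 4)**2) = 1/(5 + (-8 + g)**2))
a(3, -7)*X(31, -34) = -29/(5 + (-8 + 3)**2) = -29/(5 + (-5)**2) = -29/(5 + 25) = -29/30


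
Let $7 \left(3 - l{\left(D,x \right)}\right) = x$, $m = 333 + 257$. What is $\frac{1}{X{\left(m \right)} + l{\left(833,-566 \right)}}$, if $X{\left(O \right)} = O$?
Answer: $\frac{7}{4717} \approx 0.001484$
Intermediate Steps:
$m = 590$
$l{\left(D,x \right)} = 3 - \frac{x}{7}$
$\frac{1}{X{\left(m \right)} + l{\left(833,-566 \right)}} = \frac{1}{590 + \left(3 - - \frac{566}{7}\right)} = \frac{1}{590 + \left(3 + \frac{566}{7}\right)} = \frac{1}{590 + \frac{587}{7}} = \frac{1}{\frac{4717}{7}} = \frac{7}{4717}$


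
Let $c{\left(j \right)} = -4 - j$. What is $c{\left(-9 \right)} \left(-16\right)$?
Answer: $-80$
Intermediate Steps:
$c{\left(-9 \right)} \left(-16\right) = \left(-4 - -9\right) \left(-16\right) = \left(-4 + 9\right) \left(-16\right) = 5 \left(-16\right) = -80$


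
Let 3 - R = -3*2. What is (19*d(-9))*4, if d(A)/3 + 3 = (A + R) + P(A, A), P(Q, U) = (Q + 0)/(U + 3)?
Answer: -342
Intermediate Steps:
R = 9 (R = 3 - (-3)*2 = 3 - 1*(-6) = 3 + 6 = 9)
P(Q, U) = Q/(3 + U)
d(A) = 18 + 3*A + 3*A/(3 + A) (d(A) = -9 + 3*((A + 9) + A/(3 + A)) = -9 + 3*((9 + A) + A/(3 + A)) = -9 + 3*(9 + A + A/(3 + A)) = -9 + (27 + 3*A + 3*A/(3 + A)) = 18 + 3*A + 3*A/(3 + A))
(19*d(-9))*4 = (19*(3*(18 + (-9)**2 + 10*(-9))/(3 - 9)))*4 = (19*(3*(18 + 81 - 90)/(-6)))*4 = (19*(3*(-1/6)*9))*4 = (19*(-9/2))*4 = -171/2*4 = -342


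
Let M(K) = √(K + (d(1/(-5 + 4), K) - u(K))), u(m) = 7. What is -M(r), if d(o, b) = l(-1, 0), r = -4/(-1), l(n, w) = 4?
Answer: -1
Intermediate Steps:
r = 4 (r = -4*(-1) = 4)
d(o, b) = 4
M(K) = √(-3 + K) (M(K) = √(K + (4 - 1*7)) = √(K + (4 - 7)) = √(K - 3) = √(-3 + K))
-M(r) = -√(-3 + 4) = -√1 = -1*1 = -1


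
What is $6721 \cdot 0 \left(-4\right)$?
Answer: $0$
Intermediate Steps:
$6721 \cdot 0 \left(-4\right) = 6721 \cdot 0 = 0$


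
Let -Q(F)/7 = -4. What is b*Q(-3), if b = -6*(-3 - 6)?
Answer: 1512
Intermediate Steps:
Q(F) = 28 (Q(F) = -7*(-4) = 28)
b = 54 (b = -6*(-9) = 54)
b*Q(-3) = 54*28 = 1512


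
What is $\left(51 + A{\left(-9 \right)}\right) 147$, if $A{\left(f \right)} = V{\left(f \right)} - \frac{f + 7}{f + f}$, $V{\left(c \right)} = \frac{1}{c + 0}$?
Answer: $\frac{22393}{3} \approx 7464.3$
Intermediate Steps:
$V{\left(c \right)} = \frac{1}{c}$
$A{\left(f \right)} = \frac{1}{f} - \frac{7 + f}{2 f}$ ($A{\left(f \right)} = \frac{1}{f} - \frac{f + 7}{f + f} = \frac{1}{f} - \frac{7 + f}{2 f}$)
$\left(51 + A{\left(-9 \right)}\right) 147 = \left(51 + \frac{-5 - -9}{2 \left(-9\right)}\right) 147 = \left(51 + \frac{1}{2} \left(- \frac{1}{9}\right) \left(-5 + 9\right)\right) 147 = \left(51 + \frac{1}{2} \left(- \frac{1}{9}\right) 4\right) 147 = \left(51 - \frac{2}{9}\right) 147 = \frac{457}{9} \cdot 147 = \frac{22393}{3}$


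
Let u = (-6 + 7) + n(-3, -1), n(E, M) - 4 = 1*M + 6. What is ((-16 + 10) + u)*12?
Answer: 48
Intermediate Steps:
n(E, M) = 10 + M (n(E, M) = 4 + (1*M + 6) = 4 + (M + 6) = 4 + (6 + M) = 10 + M)
u = 10 (u = (-6 + 7) + (10 - 1) = 1 + 9 = 10)
((-16 + 10) + u)*12 = ((-16 + 10) + 10)*12 = (-6 + 10)*12 = 4*12 = 48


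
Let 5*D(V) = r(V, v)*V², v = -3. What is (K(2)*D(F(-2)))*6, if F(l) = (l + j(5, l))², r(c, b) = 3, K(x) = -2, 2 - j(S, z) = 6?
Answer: -46656/5 ≈ -9331.2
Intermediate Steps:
j(S, z) = -4 (j(S, z) = 2 - 1*6 = 2 - 6 = -4)
F(l) = (-4 + l)² (F(l) = (l - 4)² = (-4 + l)²)
D(V) = 3*V²/5 (D(V) = (3*V²)/5 = 3*V²/5)
(K(2)*D(F(-2)))*6 = -6*((-4 - 2)²)²/5*6 = -6*((-6)²)²/5*6 = -6*36²/5*6 = -6*1296/5*6 = -2*3888/5*6 = -7776/5*6 = -46656/5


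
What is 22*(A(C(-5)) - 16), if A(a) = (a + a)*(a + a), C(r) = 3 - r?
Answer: 5280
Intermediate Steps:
A(a) = 4*a² (A(a) = (2*a)*(2*a) = 4*a²)
22*(A(C(-5)) - 16) = 22*(4*(3 - 1*(-5))² - 16) = 22*(4*(3 + 5)² - 16) = 22*(4*8² - 16) = 22*(4*64 - 16) = 22*(256 - 16) = 22*240 = 5280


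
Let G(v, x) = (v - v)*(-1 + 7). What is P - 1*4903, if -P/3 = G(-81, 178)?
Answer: -4903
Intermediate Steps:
G(v, x) = 0 (G(v, x) = 0*6 = 0)
P = 0 (P = -3*0 = 0)
P - 1*4903 = 0 - 1*4903 = 0 - 4903 = -4903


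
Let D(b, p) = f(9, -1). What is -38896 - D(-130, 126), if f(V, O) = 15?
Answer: -38911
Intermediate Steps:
D(b, p) = 15
-38896 - D(-130, 126) = -38896 - 1*15 = -38896 - 15 = -38911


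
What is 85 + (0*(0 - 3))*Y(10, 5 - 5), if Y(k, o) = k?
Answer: 85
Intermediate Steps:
85 + (0*(0 - 3))*Y(10, 5 - 5) = 85 + (0*(0 - 3))*10 = 85 + (0*(-3))*10 = 85 + 0*10 = 85 + 0 = 85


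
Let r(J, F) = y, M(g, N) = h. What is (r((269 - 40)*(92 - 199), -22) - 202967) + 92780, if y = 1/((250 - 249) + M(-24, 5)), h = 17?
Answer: -1983365/18 ≈ -1.1019e+5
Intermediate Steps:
M(g, N) = 17
y = 1/18 (y = 1/((250 - 249) + 17) = 1/(1 + 17) = 1/18 ≈ 0.055556)
r(J, F) = 1/18
(r((269 - 40)*(92 - 199), -22) - 202967) + 92780 = (1/18 - 202967) + 92780 = -3653405/18 + 92780 = -1983365/18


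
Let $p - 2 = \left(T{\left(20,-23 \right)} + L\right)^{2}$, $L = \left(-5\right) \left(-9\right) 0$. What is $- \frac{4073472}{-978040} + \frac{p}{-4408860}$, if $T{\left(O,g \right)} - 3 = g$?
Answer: $\frac{74829060791}{17966839310} \approx 4.1648$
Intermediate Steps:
$L = 0$ ($L = 45 \cdot 0 = 0$)
$T{\left(O,g \right)} = 3 + g$
$p = 402$ ($p = 2 + \left(\left(3 - 23\right) + 0\right)^{2} = 2 + \left(-20 + 0\right)^{2} = 2 + \left(-20\right)^{2} = 2 + 400 = 402$)
$- \frac{4073472}{-978040} + \frac{p}{-4408860} = - \frac{4073472}{-978040} + \frac{402}{-4408860} = \left(-4073472\right) \left(- \frac{1}{978040}\right) + 402 \left(- \frac{1}{4408860}\right) = \frac{509184}{122255} - \frac{67}{734810} = \frac{74829060791}{17966839310}$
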